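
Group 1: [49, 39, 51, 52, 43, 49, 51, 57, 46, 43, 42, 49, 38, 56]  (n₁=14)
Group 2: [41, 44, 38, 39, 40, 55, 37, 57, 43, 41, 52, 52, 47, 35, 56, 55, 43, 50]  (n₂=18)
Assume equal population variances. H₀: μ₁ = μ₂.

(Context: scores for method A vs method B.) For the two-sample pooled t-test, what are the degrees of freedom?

df = n₁ + n₂ − 2 = 14 + 18 − 2 = 30

degrees of freedom = 30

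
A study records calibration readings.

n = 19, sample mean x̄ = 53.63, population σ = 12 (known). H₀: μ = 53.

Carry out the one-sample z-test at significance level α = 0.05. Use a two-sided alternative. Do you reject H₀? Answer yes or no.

reject H₀: no

SE = σ/√n = 12/√19 = 2.7530
z = (x̄−μ₀)/SE = (53.63−53)/2.7530 = 0.2288
p-value (two-sided) = 0.81899
At α=0.05: p ≥ α → fail to reject H₀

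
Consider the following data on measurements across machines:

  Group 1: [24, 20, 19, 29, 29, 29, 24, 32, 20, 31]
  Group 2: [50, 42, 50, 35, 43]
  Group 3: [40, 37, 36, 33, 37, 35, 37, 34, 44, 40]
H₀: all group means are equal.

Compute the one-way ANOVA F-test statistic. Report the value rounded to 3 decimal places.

Group means [25.70, 44.00, 37.30], grand mean 34.000
SSB = Σnᵢ(x̄ᵢ−x̄)² = 1297.800; SSW = ΣΣ(x−x̄ᵢ)² = 470.200
MSB = 1297.800/2 = 648.9000; MSW = 470.200/22 = 21.3727
F = MSB/MSW = 30.3611
df = (2, 22)

test statistic = 30.361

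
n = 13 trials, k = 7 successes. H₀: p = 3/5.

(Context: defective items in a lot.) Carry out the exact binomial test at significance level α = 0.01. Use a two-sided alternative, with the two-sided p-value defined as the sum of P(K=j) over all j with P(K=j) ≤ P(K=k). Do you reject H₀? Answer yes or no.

reject H₀: no

Exact binomial: n=13, k=7, p₀=3/5=0.6000
P(X=j) = C(n,j)·p₀^j·(1−p₀)^(n−j); p = Σ P(X=j) over j with P(X=j) ≤ P(X=7)
p-value (two-sided) = 0.77865
At α=0.01: p ≥ α → fail to reject H₀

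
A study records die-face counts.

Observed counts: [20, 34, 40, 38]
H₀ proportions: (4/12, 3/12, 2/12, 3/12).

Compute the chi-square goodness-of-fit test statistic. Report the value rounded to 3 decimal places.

n = 132; E_i = n·p_i = [44.00, 33.00, 22.00, 33.00]
χ² = (20−44.00)²/44.00 + (34−33.00)²/33.00 + (40−22.00)²/22.00 + (38−33.00)²/33.00 = 28.6061
df = 3

test statistic = 28.606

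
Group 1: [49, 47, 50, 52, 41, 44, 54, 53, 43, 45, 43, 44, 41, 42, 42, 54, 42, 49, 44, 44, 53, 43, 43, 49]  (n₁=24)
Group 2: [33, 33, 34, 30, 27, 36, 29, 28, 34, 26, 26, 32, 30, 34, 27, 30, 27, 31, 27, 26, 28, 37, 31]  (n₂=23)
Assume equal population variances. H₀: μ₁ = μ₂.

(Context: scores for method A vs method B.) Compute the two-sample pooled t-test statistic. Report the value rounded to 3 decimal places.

test statistic = 13.896

x̄₁=46.292, s₁=4.448, n₁=24
x̄₂=30.261, s₂=3.360, n₂=23
s_p² = [23·4.448² + 22·3.360²]/45 = 15.6310
SE = √(s_p²·(1/24+1/23)) = 1.1536
t = (46.292−30.261)/1.1536 = 13.8958
df = 45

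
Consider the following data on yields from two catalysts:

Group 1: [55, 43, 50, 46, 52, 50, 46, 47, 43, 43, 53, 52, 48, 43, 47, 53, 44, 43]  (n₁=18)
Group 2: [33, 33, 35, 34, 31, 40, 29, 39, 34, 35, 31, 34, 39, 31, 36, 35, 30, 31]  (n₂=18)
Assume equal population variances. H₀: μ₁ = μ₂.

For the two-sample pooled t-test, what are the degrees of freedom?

df = n₁ + n₂ − 2 = 18 + 18 − 2 = 34

degrees of freedom = 34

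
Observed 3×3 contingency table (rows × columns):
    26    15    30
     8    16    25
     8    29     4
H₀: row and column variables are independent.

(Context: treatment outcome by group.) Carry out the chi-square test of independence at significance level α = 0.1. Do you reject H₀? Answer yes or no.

Row totals [71, 49, 41], col totals [42, 60, 59], n=161
χ² = (26−18.52)²/18.52 + (15−26.46)²/26.46 + (30−26.02)²/26.02 + (8−12.78)²/12.78 + (16−18.26)²/18.26 + (25−17.96)²/17.96 + (8−10.70)²/10.70 + (29−15.28)²/15.28 + (4−15.02)²/15.02 = 34.5136
df = 4
p-value (upper-tail) = 0.00000
At α=0.1: p < α → reject H₀

reject H₀: yes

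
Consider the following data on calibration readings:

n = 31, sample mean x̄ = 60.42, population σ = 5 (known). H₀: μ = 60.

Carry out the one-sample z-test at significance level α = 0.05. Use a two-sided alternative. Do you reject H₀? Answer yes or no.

SE = σ/√n = 5/√31 = 0.8980
z = (x̄−μ₀)/SE = (60.42−60)/0.8980 = 0.4677
p-value (two-sided) = 0.64000
At α=0.05: p ≥ α → fail to reject H₀

reject H₀: no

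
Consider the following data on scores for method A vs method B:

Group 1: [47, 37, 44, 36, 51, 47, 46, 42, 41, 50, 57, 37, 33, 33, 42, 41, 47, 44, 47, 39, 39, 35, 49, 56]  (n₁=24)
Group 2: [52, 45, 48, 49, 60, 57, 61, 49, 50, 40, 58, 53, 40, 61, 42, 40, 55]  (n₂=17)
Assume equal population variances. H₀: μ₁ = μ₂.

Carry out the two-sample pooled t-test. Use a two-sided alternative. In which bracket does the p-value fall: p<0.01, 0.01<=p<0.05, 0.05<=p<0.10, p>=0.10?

p-value bracket: p<0.01

x̄₁=43.333, s₁=6.638, n₁=24
x̄₂=50.588, s₂=7.425, n₂=17
s_p² = [23·6.638² + 16·7.425²]/39 = 48.6013
SE = √(s_p²·(1/24+1/17)) = 2.2100
t = (43.333−50.588)/2.2100 = -3.2828
df = 39
p-value (two-sided) = 0.00217
→ bracket: p<0.01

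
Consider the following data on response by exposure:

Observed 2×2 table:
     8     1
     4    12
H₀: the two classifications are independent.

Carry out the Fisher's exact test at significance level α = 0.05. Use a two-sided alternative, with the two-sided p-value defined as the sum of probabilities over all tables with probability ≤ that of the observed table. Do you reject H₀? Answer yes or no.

reject H₀: yes

Margins: r₁=9, r₂=16, c₁=12, c₂=13, n=25
p_obs = C(9,8)·C(16,4)/C(25,12); sum pmf over tables with pmf ≤ p_obs
p-value (two-sided) = 0.00361
At α=0.05: p < α → reject H₀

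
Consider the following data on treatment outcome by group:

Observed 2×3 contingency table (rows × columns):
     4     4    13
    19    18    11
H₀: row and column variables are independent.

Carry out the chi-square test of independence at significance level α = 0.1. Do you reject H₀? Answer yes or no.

reject H₀: yes

Row totals [21, 48], col totals [23, 22, 24], n=69
χ² = (4−7.00)²/7.00 + (4−6.70)²/6.70 + (13−7.30)²/7.30 + (19−16.00)²/16.00 + (18−15.30)²/15.30 + (11−16.70)²/16.70 = 9.7926
df = 2
p-value (upper-tail) = 0.00747
At α=0.1: p < α → reject H₀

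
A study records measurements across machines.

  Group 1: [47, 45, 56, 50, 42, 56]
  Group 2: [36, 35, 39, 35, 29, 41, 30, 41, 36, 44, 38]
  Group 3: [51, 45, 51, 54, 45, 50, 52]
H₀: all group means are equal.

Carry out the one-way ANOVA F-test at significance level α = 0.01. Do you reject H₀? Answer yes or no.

Group means [49.33, 36.73, 49.71], grand mean 43.667
SSB = Σnᵢ(x̄ᵢ−x̄)² = 978.390; SSW = ΣΣ(x−x̄ᵢ)² = 446.944
MSB = 978.390/2 = 489.1948; MSW = 446.944/21 = 21.2830
F = MSB/MSW = 22.9852
df = (2, 21)
p-value (upper-tail) = 0.00001
At α=0.01: p < α → reject H₀

reject H₀: yes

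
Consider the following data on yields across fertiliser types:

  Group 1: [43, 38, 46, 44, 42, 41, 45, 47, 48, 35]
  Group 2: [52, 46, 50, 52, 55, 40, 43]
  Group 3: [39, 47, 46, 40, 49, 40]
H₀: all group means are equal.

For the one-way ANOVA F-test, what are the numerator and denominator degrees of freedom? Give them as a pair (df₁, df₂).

k = 3 groups, N = 23 total
df = (k−1, N−k) = (3−1, 23−3) = (2, 20)

degrees of freedom = [2, 20]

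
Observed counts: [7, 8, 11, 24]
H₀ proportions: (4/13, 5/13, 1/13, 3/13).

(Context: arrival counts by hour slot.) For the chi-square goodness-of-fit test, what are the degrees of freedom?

df = k − 1 = 4 − 1 = 3

degrees of freedom = 3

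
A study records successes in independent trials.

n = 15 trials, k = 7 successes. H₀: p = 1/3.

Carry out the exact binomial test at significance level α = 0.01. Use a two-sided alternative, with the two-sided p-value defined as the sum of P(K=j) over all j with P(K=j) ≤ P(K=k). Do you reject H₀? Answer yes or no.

Exact binomial: n=15, k=7, p₀=1/3=0.3333
P(X=j) = C(n,j)·p₀^j·(1−p₀)^(n−j); p = Σ P(X=j) over j with P(X=j) ≤ P(X=7)
p-value (two-sided) = 0.28240
At α=0.01: p ≥ α → fail to reject H₀

reject H₀: no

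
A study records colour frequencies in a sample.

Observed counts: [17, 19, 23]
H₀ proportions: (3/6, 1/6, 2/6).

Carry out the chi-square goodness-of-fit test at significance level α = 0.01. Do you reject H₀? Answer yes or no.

reject H₀: yes

n = 59; E_i = n·p_i = [29.50, 9.83, 19.67]
χ² = (17−29.50)²/29.50 + (19−9.83)²/9.83 + (23−19.67)²/19.67 = 14.4068
df = 2
p-value (upper-tail) = 0.00074
At α=0.01: p < α → reject H₀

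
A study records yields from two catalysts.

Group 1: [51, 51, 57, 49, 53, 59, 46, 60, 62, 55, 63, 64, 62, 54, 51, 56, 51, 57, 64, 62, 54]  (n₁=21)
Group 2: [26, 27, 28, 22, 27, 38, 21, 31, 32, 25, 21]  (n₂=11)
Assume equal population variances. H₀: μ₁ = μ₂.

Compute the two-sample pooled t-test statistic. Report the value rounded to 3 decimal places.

test statistic = 14.776

x̄₁=56.238, s₁=5.375, n₁=21
x̄₂=27.091, s₂=5.147, n₂=11
s_p² = [20·5.375² + 10·5.147²]/30 = 28.0906
SE = √(s_p²·(1/21+1/11)) = 1.9726
t = (56.238−27.091)/1.9726 = 14.7757
df = 30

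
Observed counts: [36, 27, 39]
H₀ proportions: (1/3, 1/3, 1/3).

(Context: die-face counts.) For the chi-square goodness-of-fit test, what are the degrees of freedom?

degrees of freedom = 2

df = k − 1 = 3 − 1 = 2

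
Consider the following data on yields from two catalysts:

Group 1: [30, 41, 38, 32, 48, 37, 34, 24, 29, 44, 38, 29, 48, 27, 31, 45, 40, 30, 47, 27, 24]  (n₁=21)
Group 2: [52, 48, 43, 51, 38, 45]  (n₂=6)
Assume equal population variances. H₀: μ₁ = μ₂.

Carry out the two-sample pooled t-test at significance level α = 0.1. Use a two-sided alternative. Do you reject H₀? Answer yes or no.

reject H₀: yes

x̄₁=35.381, s₁=7.940, n₁=21
x̄₂=46.167, s₂=5.269, n₂=6
s_p² = [20·7.940² + 5·5.269²]/25 = 55.9914
SE = √(s_p²·(1/21+1/6)) = 3.4638
t = (35.381−46.167)/3.4638 = -3.1138
df = 25
p-value (two-sided) = 0.00459
At α=0.1: p < α → reject H₀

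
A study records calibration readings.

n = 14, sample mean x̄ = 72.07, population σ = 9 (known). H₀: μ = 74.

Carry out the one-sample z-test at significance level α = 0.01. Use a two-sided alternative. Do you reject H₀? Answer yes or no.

reject H₀: no

SE = σ/√n = 9/√14 = 2.4054
z = (x̄−μ₀)/SE = (72.07−74)/2.4054 = -0.8024
p-value (two-sided) = 0.42233
At α=0.01: p ≥ α → fail to reject H₀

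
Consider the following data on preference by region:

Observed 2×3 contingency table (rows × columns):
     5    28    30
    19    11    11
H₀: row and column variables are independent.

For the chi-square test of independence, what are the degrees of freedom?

df = (r−1)(c−1) = (2−1)·(3−1) = 2

degrees of freedom = 2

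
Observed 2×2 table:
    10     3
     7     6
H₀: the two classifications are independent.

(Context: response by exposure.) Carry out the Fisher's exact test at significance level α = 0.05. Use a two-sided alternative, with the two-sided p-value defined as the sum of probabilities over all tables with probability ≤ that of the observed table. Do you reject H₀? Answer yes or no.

Margins: r₁=13, r₂=13, c₁=17, c₂=9, n=26
p_obs = C(13,10)·C(13,7)/C(26,17); sum pmf over tables with pmf ≤ p_obs
p-value (two-sided) = 0.41098
At α=0.05: p ≥ α → fail to reject H₀

reject H₀: no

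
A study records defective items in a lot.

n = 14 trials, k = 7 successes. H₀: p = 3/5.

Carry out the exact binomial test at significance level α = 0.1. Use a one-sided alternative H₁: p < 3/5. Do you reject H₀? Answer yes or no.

Exact binomial: n=14, k=7, p₀=3/5=0.6000
P(X≤7) from Σ C(n,i)·p₀^i·(1−p₀)^(n−i)
p-value (one-sided, H₁ less) = 0.30755
At α=0.1: p ≥ α → fail to reject H₀

reject H₀: no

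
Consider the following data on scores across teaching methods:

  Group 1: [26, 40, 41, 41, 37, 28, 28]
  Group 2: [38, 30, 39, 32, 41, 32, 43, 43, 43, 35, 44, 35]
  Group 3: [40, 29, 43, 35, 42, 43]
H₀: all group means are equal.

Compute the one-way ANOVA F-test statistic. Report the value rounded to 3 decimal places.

Group means [34.43, 37.92, 38.67], grand mean 37.120
SSB = Σnᵢ(x̄ᵢ−x̄)² = 72.676; SSW = ΣΣ(x−x̄ᵢ)² = 709.964
MSB = 72.676/2 = 36.3379; MSW = 709.964/22 = 32.2711
F = MSB/MSW = 1.1260
df = (2, 22)

test statistic = 1.126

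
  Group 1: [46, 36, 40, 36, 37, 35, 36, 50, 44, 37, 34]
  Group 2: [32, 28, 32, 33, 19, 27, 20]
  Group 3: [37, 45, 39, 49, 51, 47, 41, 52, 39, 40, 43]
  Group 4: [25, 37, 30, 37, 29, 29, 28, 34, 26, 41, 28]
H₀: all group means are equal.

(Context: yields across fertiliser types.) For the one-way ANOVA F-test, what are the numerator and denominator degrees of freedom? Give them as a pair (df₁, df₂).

degrees of freedom = [3, 36]

k = 4 groups, N = 40 total
df = (k−1, N−k) = (4−1, 40−4) = (3, 36)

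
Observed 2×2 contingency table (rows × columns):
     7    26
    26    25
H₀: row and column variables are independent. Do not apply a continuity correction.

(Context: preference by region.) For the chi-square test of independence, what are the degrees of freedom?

df = (r−1)(c−1) = (2−1)·(2−1) = 1

degrees of freedom = 1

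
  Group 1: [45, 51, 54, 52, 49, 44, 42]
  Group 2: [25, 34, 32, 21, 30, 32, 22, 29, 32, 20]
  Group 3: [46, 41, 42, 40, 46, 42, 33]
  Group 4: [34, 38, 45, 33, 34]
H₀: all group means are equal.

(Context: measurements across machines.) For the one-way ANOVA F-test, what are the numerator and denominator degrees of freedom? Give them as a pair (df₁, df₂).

degrees of freedom = [3, 25]

k = 4 groups, N = 29 total
df = (k−1, N−k) = (4−1, 29−4) = (3, 25)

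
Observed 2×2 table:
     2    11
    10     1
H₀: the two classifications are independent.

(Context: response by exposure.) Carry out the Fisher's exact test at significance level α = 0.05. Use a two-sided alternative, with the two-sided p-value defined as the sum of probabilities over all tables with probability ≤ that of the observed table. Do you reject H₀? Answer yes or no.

Margins: r₁=13, r₂=11, c₁=12, c₂=12, n=24
p_obs = C(13,2)·C(11,10)/C(24,12); sum pmf over tables with pmf ≤ p_obs
p-value (two-sided) = 0.00064
At α=0.05: p < α → reject H₀

reject H₀: yes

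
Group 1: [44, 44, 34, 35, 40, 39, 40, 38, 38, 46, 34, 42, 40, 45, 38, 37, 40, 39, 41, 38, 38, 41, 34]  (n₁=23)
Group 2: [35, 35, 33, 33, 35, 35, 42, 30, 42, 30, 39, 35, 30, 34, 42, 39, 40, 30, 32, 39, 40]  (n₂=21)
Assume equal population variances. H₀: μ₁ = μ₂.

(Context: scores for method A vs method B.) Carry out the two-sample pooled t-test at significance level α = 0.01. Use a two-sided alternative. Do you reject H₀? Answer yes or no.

reject H₀: yes

x̄₁=39.348, s₁=3.393, n₁=23
x̄₂=35.714, s₂=4.197, n₂=21
s_p² = [22·3.393² + 20·4.197²]/42 = 14.4167
SE = √(s_p²·(1/23+1/21)) = 1.1460
t = (39.348−35.714)/1.1460 = 3.1706
df = 42
p-value (two-sided) = 0.00284
At α=0.01: p < α → reject H₀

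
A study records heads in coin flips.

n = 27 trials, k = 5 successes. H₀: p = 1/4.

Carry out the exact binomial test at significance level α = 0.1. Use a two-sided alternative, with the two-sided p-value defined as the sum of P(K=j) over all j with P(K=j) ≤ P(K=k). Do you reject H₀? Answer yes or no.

Exact binomial: n=27, k=5, p₀=1/4=0.2500
P(X=j) = C(n,j)·p₀^j·(1−p₀)^(n−j); p = Σ P(X=j) over j with P(X=j) ≤ P(X=5)
p-value (two-sided) = 0.51300
At α=0.1: p ≥ α → fail to reject H₀

reject H₀: no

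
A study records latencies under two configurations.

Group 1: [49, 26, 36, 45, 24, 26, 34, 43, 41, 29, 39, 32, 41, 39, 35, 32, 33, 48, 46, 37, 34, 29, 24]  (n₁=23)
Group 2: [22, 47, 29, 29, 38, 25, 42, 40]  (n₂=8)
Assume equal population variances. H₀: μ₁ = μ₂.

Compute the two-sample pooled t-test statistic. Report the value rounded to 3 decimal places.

test statistic = 0.537

x̄₁=35.739, s₁=7.527, n₁=23
x̄₂=34.000, s₂=8.944, n₂=8
s_p² = [22·7.527² + 7·8.944²]/29 = 62.2909
SE = √(s_p²·(1/23+1/8)) = 3.2395
t = (35.739−34.000)/3.2395 = 0.5368
df = 29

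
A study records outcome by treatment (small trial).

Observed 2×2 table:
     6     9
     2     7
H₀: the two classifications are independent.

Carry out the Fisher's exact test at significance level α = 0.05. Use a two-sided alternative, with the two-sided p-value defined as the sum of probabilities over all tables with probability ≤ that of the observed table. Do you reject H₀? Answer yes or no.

Margins: r₁=15, r₂=9, c₁=8, c₂=16, n=24
p_obs = C(15,6)·C(9,2)/C(24,8); sum pmf over tables with pmf ≤ p_obs
p-value (two-sided) = 0.65702
At α=0.05: p ≥ α → fail to reject H₀

reject H₀: no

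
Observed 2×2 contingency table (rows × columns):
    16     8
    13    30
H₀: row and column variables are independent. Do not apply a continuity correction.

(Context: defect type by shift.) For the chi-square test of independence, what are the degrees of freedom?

degrees of freedom = 1

df = (r−1)(c−1) = (2−1)·(2−1) = 1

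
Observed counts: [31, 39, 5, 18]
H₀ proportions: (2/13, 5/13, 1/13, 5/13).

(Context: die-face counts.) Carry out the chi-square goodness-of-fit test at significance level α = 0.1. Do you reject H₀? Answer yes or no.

n = 93; E_i = n·p_i = [14.31, 35.77, 7.15, 35.77]
χ² = (31−14.31)²/14.31 + (39−35.77)²/35.77 + (5−7.15)²/7.15 + (18−35.77)²/35.77 = 29.2419
df = 3
p-value (upper-tail) = 0.00000
At α=0.1: p < α → reject H₀

reject H₀: yes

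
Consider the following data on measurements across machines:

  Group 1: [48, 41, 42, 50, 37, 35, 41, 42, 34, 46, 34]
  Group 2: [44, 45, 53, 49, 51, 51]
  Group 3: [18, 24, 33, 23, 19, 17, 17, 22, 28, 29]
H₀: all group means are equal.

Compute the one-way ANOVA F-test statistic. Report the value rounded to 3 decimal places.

test statistic = 54.526

Group means [40.91, 48.83, 23.00], grand mean 36.037
SSB = Σnᵢ(x̄ᵢ−x̄)² = 2943.221; SSW = ΣΣ(x−x̄ᵢ)² = 647.742
MSB = 2943.221/2 = 1471.6103; MSW = 647.742/24 = 26.9893
F = MSB/MSW = 54.5258
df = (2, 24)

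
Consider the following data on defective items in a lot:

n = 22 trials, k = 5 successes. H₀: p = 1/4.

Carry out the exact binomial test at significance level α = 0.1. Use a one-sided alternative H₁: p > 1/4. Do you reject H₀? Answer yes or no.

reject H₀: no

Exact binomial: n=22, k=5, p₀=1/4=0.2500
P(X≥5) from Σ C(n,i)·p₀^i·(1−p₀)^(n−i)
p-value (one-sided, H₁ greater) = 0.67651
At α=0.1: p ≥ α → fail to reject H₀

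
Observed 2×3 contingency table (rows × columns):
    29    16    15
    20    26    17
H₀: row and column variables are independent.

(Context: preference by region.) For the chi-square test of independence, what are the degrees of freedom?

degrees of freedom = 2

df = (r−1)(c−1) = (2−1)·(3−1) = 2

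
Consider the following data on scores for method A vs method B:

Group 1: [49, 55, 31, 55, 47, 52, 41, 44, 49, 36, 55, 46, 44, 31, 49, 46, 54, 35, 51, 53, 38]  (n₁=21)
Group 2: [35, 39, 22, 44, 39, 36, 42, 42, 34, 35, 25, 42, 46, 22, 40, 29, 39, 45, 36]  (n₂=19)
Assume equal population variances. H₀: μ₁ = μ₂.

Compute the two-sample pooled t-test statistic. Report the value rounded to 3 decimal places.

test statistic = 3.902

x̄₁=45.762, s₁=7.784, n₁=21
x̄₂=36.421, s₂=7.305, n₂=19
s_p² = [20·7.784² + 18·7.305²]/38 = 57.1695
SE = √(s_p²·(1/21+1/19)) = 2.3940
t = (45.762−36.421)/2.3940 = 3.9018
df = 38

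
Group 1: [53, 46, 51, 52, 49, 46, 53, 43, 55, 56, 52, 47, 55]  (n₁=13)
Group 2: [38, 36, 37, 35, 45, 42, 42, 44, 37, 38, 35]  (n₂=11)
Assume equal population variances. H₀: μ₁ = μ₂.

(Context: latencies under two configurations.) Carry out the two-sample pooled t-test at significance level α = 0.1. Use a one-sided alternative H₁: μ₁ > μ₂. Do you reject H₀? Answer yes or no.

x̄₁=50.615, s₁=4.073, n₁=13
x̄₂=39.000, s₂=3.606, n₂=11
s_p² = [12·4.073² + 10·3.606²]/22 = 14.9580
SE = √(s_p²·(1/13+1/11)) = 1.5844
t = (50.615−39.000)/1.5844 = 7.3309
df = 22
p-value (one-sided, H₁ greater) = 0.00000
At α=0.1: p < α → reject H₀

reject H₀: yes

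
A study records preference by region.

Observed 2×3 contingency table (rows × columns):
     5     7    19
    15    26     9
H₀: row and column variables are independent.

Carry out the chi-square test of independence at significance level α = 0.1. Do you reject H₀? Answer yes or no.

reject H₀: yes

Row totals [31, 50], col totals [20, 33, 28], n=81
χ² = (5−7.65)²/7.65 + (7−12.63)²/12.63 + (19−10.72)²/10.72 + (15−12.35)²/12.35 + (26−20.37)²/20.37 + (9−17.28)²/17.28 = 15.9306
df = 2
p-value (upper-tail) = 0.00035
At α=0.1: p < α → reject H₀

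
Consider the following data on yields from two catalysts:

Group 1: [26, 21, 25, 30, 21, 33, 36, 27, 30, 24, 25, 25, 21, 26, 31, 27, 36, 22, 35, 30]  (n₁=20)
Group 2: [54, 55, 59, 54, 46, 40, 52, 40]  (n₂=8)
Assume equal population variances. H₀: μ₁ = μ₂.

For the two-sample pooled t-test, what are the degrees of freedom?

degrees of freedom = 26

df = n₁ + n₂ − 2 = 20 + 8 − 2 = 26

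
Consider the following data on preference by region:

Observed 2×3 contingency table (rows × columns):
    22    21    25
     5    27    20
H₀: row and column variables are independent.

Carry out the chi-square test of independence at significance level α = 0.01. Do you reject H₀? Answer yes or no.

reject H₀: yes

Row totals [68, 52], col totals [27, 48, 45], n=120
χ² = (22−15.30)²/15.30 + (21−27.20)²/27.20 + (25−25.50)²/25.50 + (5−11.70)²/11.70 + (27−20.80)²/20.80 + (20−19.50)²/19.50 = 10.0547
df = 2
p-value (upper-tail) = 0.00656
At α=0.01: p < α → reject H₀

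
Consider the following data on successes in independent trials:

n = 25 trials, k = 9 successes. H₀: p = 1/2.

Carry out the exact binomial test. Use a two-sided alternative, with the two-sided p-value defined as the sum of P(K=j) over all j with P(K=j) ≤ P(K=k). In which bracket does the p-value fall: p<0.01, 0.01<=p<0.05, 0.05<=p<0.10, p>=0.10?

p-value bracket: p>=0.10

Exact binomial: n=25, k=9, p₀=1/2=0.5000
P(X=j) = C(n,j)·p₀^j·(1−p₀)^(n−j); p = Σ P(X=j) over j with P(X=j) ≤ P(X=9)
p-value (two-sided) = 0.22952
→ bracket: p>=0.10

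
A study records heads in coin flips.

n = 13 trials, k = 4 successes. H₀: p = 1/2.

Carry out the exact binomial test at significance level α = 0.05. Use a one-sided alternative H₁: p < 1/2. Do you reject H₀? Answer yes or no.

Exact binomial: n=13, k=4, p₀=1/2=0.5000
P(X≤4) from Σ C(n,i)·p₀^i·(1−p₀)^(n−i)
p-value (one-sided, H₁ less) = 0.13342
At α=0.05: p ≥ α → fail to reject H₀

reject H₀: no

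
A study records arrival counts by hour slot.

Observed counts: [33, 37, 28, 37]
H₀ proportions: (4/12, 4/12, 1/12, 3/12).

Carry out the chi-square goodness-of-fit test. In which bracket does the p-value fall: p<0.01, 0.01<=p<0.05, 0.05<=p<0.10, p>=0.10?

p-value bracket: p<0.01

n = 135; E_i = n·p_i = [45.00, 45.00, 11.25, 33.75]
χ² = (33−45.00)²/45.00 + (37−45.00)²/45.00 + (28−11.25)²/11.25 + (37−33.75)²/33.75 = 29.8741
df = 3
p-value (upper-tail) = 0.00000
→ bracket: p<0.01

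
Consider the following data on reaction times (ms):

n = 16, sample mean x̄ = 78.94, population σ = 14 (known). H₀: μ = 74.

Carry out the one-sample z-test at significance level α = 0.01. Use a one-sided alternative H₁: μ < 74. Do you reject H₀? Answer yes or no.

SE = σ/√n = 14/√16 = 3.5000
z = (x̄−μ₀)/SE = (78.94−74)/3.5000 = 1.4114
p-value (one-sided, H₁ less) = 0.92094
At α=0.01: p ≥ α → fail to reject H₀

reject H₀: no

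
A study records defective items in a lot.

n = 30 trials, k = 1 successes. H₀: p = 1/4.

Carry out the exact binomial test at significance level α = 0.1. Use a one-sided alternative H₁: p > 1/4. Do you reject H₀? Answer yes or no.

Exact binomial: n=30, k=1, p₀=1/4=0.2500
P(X≥1) from Σ C(n,i)·p₀^i·(1−p₀)^(n−i)
p-value (one-sided, H₁ greater) = 0.99982
At α=0.1: p ≥ α → fail to reject H₀

reject H₀: no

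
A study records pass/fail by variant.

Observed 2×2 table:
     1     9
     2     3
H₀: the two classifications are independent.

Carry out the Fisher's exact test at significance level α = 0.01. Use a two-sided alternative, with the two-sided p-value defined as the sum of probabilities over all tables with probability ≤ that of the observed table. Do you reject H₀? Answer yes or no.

reject H₀: no

Margins: r₁=10, r₂=5, c₁=3, c₂=12, n=15
p_obs = C(10,1)·C(5,2)/C(15,3); sum pmf over tables with pmf ≤ p_obs
p-value (two-sided) = 0.24176
At α=0.01: p ≥ α → fail to reject H₀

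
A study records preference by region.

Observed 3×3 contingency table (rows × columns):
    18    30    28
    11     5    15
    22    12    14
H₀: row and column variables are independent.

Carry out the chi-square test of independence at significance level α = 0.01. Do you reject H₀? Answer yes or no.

reject H₀: no

Row totals [76, 31, 48], col totals [51, 47, 57], n=155
χ² = (18−25.01)²/25.01 + (30−23.05)²/23.05 + (28−27.95)²/27.95 + (11−10.20)²/10.20 + (5−9.40)²/9.40 + (15−11.40)²/11.40 + (22−15.79)²/15.79 + (12−14.55)²/14.55 + (14−17.65)²/17.65 = 10.9641
df = 4
p-value (upper-tail) = 0.02697
At α=0.01: p ≥ α → fail to reject H₀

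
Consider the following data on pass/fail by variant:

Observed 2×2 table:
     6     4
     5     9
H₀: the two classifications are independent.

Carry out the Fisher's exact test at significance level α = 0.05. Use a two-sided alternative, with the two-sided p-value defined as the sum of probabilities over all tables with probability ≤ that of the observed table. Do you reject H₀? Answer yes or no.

Margins: r₁=10, r₂=14, c₁=11, c₂=13, n=24
p_obs = C(10,6)·C(14,5)/C(24,11); sum pmf over tables with pmf ≤ p_obs
p-value (two-sided) = 0.40810
At α=0.05: p ≥ α → fail to reject H₀

reject H₀: no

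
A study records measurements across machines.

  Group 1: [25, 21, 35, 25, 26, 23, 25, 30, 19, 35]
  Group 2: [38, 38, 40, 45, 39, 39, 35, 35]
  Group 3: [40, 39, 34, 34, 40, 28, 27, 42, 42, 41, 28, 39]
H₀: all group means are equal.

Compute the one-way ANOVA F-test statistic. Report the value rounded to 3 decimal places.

Group means [26.40, 38.62, 36.17], grand mean 33.567
SSB = Σnᵢ(x̄ᵢ−x̄)² = 799.425; SSW = ΣΣ(x−x̄ᵢ)² = 695.942
MSB = 799.425/2 = 399.7125; MSW = 695.942/27 = 25.7756
F = MSB/MSW = 15.5074
df = (2, 27)

test statistic = 15.507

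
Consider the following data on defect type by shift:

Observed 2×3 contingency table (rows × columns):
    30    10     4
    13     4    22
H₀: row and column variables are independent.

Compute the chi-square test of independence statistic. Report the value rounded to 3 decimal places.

test statistic = 21.531

Row totals [44, 39], col totals [43, 14, 26], n=83
χ² = (30−22.80)²/22.80 + (10−7.42)²/7.42 + (4−13.78)²/13.78 + (13−20.20)²/20.20 + (4−6.58)²/6.58 + (22−12.22)²/12.22 = 21.5308
df = 2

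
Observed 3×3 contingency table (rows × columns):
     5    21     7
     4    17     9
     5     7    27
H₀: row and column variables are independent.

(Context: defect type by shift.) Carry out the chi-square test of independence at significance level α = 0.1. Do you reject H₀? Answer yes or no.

reject H₀: yes

Row totals [33, 30, 39], col totals [14, 45, 43], n=102
χ² = (5−4.53)²/4.53 + (21−14.56)²/14.56 + (7−13.91)²/13.91 + (4−4.12)²/4.12 + (17−13.24)²/13.24 + (9−12.65)²/12.65 + (5−5.35)²/5.35 + (7−17.21)²/17.21 + (27−16.44)²/16.44 = 21.3166
df = 4
p-value (upper-tail) = 0.00027
At α=0.1: p < α → reject H₀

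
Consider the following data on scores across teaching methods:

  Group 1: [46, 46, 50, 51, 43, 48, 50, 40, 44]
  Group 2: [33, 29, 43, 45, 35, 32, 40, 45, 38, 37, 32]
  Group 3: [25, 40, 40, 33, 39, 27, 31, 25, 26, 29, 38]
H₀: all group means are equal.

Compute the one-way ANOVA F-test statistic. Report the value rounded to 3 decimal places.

Group means [46.44, 37.18, 32.09], grand mean 38.065
SSB = Σnᵢ(x̄ᵢ−x̄)² = 1033.103; SSW = ΣΣ(x−x̄ᵢ)² = 798.768
MSB = 1033.103/2 = 516.5516; MSW = 798.768/28 = 28.5274
F = MSB/MSW = 18.1072
df = (2, 28)

test statistic = 18.107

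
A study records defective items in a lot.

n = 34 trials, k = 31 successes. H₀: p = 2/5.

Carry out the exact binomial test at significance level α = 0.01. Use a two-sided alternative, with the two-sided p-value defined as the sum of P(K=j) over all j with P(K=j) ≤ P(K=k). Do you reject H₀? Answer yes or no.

Exact binomial: n=34, k=31, p₀=2/5=0.4000
P(X=j) = C(n,j)·p₀^j·(1−p₀)^(n−j); p = Σ P(X=j) over j with P(X=j) ≤ P(X=31)
p-value (two-sided) = 0.00000
At α=0.01: p < α → reject H₀

reject H₀: yes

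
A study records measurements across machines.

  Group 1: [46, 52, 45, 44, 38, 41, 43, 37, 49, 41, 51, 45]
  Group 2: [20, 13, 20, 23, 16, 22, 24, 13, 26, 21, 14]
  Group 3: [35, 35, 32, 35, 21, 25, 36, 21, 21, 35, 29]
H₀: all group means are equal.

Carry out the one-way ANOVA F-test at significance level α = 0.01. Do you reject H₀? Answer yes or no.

reject H₀: yes

Group means [44.33, 19.27, 29.55], grand mean 31.441
SSB = Σnᵢ(x̄ᵢ−x̄)² = 3662.807; SSW = ΣΣ(x−x̄ᵢ)² = 863.576
MSB = 3662.807/2 = 1831.4033; MSW = 863.576/31 = 27.8573
F = MSB/MSW = 65.7424
df = (2, 31)
p-value (upper-tail) = 0.00000
At α=0.01: p < α → reject H₀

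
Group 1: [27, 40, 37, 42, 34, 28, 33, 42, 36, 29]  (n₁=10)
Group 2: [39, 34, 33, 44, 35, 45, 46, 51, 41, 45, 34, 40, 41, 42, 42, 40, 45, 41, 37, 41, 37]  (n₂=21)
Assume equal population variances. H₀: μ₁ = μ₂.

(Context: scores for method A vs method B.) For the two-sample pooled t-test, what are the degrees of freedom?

degrees of freedom = 29

df = n₁ + n₂ − 2 = 10 + 21 − 2 = 29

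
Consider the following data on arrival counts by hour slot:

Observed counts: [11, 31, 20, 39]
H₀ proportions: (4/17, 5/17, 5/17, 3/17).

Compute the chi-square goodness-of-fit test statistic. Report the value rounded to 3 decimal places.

n = 101; E_i = n·p_i = [23.76, 29.71, 29.71, 17.82]
χ² = (11−23.76)²/23.76 + (31−29.71)²/29.71 + (20−29.71)²/29.71 + (39−17.82)²/17.82 = 35.2441
df = 3

test statistic = 35.244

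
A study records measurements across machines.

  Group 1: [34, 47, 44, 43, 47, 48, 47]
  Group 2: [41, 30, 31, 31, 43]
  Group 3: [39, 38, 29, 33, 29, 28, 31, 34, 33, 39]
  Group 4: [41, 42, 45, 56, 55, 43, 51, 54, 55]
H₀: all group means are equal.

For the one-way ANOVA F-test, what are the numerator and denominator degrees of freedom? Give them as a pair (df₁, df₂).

degrees of freedom = [3, 27]

k = 4 groups, N = 31 total
df = (k−1, N−k) = (4−1, 31−4) = (3, 27)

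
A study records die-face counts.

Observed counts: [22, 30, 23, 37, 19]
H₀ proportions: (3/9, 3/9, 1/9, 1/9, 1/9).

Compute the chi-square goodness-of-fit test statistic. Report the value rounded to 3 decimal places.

test statistic = 55.893

n = 131; E_i = n·p_i = [43.67, 43.67, 14.56, 14.56, 14.56]
χ² = (22−43.67)²/43.67 + (30−43.67)²/43.67 + (23−14.56)²/14.56 + (37−14.56)²/14.56 + (19−14.56)²/14.56 = 55.8931
df = 4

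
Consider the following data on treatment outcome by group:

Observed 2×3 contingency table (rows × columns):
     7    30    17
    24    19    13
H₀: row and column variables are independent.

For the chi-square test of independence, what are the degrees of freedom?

df = (r−1)(c−1) = (2−1)·(3−1) = 2

degrees of freedom = 2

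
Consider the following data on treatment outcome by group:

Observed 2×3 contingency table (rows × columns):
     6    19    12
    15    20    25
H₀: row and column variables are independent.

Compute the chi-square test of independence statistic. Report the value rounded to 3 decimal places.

test statistic = 3.175

Row totals [37, 60], col totals [21, 39, 37], n=97
χ² = (6−8.01)²/8.01 + (19−14.88)²/14.88 + (12−14.11)²/14.11 + (15−12.99)²/12.99 + (20−24.12)²/24.12 + (25−22.89)²/22.89 = 3.1753
df = 2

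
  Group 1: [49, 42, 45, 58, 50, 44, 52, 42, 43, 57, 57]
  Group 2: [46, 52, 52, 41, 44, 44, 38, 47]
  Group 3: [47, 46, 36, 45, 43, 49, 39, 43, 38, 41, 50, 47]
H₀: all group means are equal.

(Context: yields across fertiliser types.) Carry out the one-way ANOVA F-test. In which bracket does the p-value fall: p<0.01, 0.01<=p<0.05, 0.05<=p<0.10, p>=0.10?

Group means [49.00, 45.50, 43.67], grand mean 46.032
SSB = Σnᵢ(x̄ᵢ−x̄)² = 166.301; SSW = ΣΣ(x−x̄ᵢ)² = 780.667
MSB = 166.301/2 = 83.1505; MSW = 780.667/28 = 27.8810
F = MSB/MSW = 2.9823
df = (2, 28)
p-value (upper-tail) = 0.06696
→ bracket: 0.05<=p<0.10

p-value bracket: 0.05<=p<0.10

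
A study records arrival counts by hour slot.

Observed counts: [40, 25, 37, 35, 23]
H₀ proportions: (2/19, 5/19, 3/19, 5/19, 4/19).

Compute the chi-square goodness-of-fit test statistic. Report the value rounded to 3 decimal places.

n = 160; E_i = n·p_i = [16.84, 42.11, 25.26, 42.11, 33.68]
χ² = (40−16.84)²/16.84 + (25−42.11)²/42.11 + (37−25.26)²/25.26 + (35−42.11)²/42.11 + (23−33.68)²/33.68 = 48.8318
df = 4

test statistic = 48.832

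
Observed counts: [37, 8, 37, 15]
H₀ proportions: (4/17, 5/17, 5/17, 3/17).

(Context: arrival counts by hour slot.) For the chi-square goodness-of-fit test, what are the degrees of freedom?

degrees of freedom = 3

df = k − 1 = 4 − 1 = 3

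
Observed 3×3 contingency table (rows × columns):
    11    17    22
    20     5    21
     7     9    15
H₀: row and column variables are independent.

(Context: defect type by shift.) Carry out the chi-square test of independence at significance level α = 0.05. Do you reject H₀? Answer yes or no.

reject H₀: yes

Row totals [50, 46, 31], col totals [38, 31, 58], n=127
χ² = (11−14.96)²/14.96 + (17−12.20)²/12.20 + (22−22.83)²/22.83 + (20−13.76)²/13.76 + (5−11.23)²/11.23 + (21−21.01)²/21.01 + (7−9.28)²/9.28 + (9−7.57)²/7.57 + (15−14.16)²/14.16 = 10.1233
df = 4
p-value (upper-tail) = 0.03840
At α=0.05: p < α → reject H₀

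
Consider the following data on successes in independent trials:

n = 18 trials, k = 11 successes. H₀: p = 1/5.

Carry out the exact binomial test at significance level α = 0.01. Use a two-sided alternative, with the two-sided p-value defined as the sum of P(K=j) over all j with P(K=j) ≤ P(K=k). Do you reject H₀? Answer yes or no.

Exact binomial: n=18, k=11, p₀=1/5=0.2000
P(X=j) = C(n,j)·p₀^j·(1−p₀)^(n−j); p = Σ P(X=j) over j with P(X=j) ≤ P(X=11)
p-value (two-sided) = 0.00016
At α=0.01: p < α → reject H₀

reject H₀: yes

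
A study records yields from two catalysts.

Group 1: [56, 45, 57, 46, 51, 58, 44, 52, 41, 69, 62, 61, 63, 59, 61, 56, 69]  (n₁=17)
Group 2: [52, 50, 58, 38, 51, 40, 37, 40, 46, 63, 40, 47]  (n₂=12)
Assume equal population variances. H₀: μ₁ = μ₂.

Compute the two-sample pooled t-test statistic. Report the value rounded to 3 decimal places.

x̄₁=55.882, s₁=8.358, n₁=17
x̄₂=46.833, s₂=8.288, n₂=12
s_p² = [16·8.358² + 11·8.288²]/27 = 69.3863
SE = √(s_p²·(1/17+1/12)) = 3.1407
t = (55.882−46.833)/3.1407 = 2.8812
df = 27

test statistic = 2.881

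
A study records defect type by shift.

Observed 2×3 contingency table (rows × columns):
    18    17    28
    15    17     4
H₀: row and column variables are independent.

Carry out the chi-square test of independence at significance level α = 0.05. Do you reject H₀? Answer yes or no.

Row totals [63, 36], col totals [33, 34, 32], n=99
χ² = (18−21.00)²/21.00 + (17−21.64)²/21.64 + (28−20.36)²/20.36 + (15−12.00)²/12.00 + (17−12.36)²/12.36 + (4−11.64)²/11.64 = 11.7857
df = 2
p-value (upper-tail) = 0.00276
At α=0.05: p < α → reject H₀

reject H₀: yes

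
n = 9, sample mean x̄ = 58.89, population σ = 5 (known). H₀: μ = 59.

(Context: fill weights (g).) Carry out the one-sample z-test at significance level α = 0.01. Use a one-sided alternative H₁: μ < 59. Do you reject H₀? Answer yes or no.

reject H₀: no

SE = σ/√n = 5/√9 = 1.6667
z = (x̄−μ₀)/SE = (58.89−59)/1.6667 = -0.0660
p-value (one-sided, H₁ less) = 0.47369
At α=0.01: p ≥ α → fail to reject H₀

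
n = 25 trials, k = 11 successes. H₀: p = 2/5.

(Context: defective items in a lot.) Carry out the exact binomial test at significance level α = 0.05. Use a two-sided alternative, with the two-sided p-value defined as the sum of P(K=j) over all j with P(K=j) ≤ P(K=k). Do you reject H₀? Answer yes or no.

reject H₀: no

Exact binomial: n=25, k=11, p₀=2/5=0.4000
P(X=j) = C(n,j)·p₀^j·(1−p₀)^(n−j); p = Σ P(X=j) over j with P(X=j) ≤ P(X=11)
p-value (two-sided) = 0.68776
At α=0.05: p ≥ α → fail to reject H₀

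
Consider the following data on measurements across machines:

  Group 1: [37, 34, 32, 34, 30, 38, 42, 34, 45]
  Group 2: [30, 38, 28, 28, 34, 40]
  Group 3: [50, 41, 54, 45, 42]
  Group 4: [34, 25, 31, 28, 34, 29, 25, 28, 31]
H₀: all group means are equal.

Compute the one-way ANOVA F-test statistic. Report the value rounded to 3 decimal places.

Group means [36.22, 33.00, 46.40, 29.44], grand mean 35.207
SSB = Σnᵢ(x̄ᵢ−x̄)² = 963.781; SSW = ΣΣ(x−x̄ᵢ)² = 530.978
MSB = 963.781/3 = 321.2603; MSW = 530.978/25 = 21.2391
F = MSB/MSW = 15.1259
df = (3, 25)

test statistic = 15.126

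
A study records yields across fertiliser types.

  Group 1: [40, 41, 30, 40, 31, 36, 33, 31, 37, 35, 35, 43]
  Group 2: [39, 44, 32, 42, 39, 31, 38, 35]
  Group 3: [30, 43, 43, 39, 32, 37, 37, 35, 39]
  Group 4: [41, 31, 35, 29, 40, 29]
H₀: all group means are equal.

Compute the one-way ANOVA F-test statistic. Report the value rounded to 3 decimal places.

test statistic = 0.752

Group means [36.00, 37.50, 37.22, 34.17], grand mean 36.343
SSB = Σnᵢ(x̄ᵢ−x̄)² = 47.497; SSW = ΣΣ(x−x̄ᵢ)² = 652.389
MSB = 47.497/3 = 15.8323; MSW = 652.389/31 = 21.0448
F = MSB/MSW = 0.7523
df = (3, 31)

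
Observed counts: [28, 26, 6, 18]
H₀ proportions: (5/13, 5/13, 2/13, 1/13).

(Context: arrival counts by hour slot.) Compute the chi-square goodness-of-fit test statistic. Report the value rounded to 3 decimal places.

test statistic = 27.667

n = 78; E_i = n·p_i = [30.00, 30.00, 12.00, 6.00]
χ² = (28−30.00)²/30.00 + (26−30.00)²/30.00 + (6−12.00)²/12.00 + (18−6.00)²/6.00 = 27.6667
df = 3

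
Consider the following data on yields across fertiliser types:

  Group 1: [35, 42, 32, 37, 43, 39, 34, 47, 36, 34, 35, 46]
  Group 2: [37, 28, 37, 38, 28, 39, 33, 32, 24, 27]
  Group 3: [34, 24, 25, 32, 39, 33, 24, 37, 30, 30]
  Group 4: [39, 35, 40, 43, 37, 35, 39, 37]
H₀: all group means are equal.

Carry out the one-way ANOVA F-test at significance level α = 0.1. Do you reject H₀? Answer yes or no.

Group means [38.33, 32.30, 30.80, 38.12], grand mean 34.900
SSB = Σnᵢ(x̄ᵢ−x̄)² = 460.358; SSW = ΣΣ(x−x̄ᵢ)² = 833.242
MSB = 460.358/3 = 153.4528; MSW = 833.242/36 = 23.1456
F = MSB/MSW = 6.6299
df = (3, 36)
p-value (upper-tail) = 0.00111
At α=0.1: p < α → reject H₀

reject H₀: yes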